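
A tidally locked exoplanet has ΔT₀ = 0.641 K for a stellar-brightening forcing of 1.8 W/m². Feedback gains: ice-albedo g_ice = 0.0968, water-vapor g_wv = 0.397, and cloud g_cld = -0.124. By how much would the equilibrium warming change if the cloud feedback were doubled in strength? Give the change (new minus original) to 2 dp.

Original: g = 0.3698, ΔT = 0.641/(1−0.3698) = 1.0171 K.
With doubled cloud: g' = 0.2458, ΔT' = 0.641/(1−0.2458) = 0.8499 K.
Change = 0.8499 − 1.0171 = -0.17 K.

-0.17 K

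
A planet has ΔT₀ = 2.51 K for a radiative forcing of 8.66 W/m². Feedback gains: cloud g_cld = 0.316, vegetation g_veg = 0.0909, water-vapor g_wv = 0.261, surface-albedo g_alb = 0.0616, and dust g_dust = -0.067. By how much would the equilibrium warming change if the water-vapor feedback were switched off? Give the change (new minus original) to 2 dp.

-3.24 K

Original: g = 0.6625, ΔT = 2.51/(1−0.6625) = 7.4370 K.
Without water-vapor: g' = 0.4015, ΔT' = 2.51/(1−0.4015) = 4.1938 K.
Change = 4.1938 − 7.4370 = -3.24 K.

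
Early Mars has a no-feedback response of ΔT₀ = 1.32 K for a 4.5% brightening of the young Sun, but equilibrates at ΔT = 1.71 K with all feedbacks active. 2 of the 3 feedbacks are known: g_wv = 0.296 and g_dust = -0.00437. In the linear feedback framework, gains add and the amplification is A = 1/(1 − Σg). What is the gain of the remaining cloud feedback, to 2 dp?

-0.06

Amplification A = ΔT/ΔT₀ = 1.71/1.32 = 1.295.
Total gain g = 1 − 1/A = 1 − 1/1.295 = 0.2278.
Known gains sum to 0.296 − 0.00437 = 0.29163.
g_cld = 0.2278 − 0.29163 = -0.06.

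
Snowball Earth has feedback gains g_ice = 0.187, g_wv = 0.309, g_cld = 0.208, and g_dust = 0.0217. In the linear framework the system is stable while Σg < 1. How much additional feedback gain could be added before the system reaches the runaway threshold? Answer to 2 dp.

Current total gain = 0.187 + 0.309 + 0.208 + 0.0217 = 0.7257.
Margin to runaway = 1 − 0.7257 = 0.27.

0.27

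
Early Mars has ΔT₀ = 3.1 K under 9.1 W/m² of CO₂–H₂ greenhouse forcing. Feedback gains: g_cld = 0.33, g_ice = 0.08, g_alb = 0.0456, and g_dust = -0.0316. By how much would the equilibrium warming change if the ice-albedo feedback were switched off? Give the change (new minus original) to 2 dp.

-0.66 K

Original: g = 0.424, ΔT = 3.1/(1−0.424) = 5.3819 K.
Without ice-albedo: g' = 0.344, ΔT' = 3.1/(1−0.344) = 4.7256 K.
Change = 4.7256 − 5.3819 = -0.66 K.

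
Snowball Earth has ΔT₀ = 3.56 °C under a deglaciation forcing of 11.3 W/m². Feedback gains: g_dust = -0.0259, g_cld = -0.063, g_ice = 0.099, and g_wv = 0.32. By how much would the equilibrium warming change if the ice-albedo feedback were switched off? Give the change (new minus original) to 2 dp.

Original: g = 0.3301, ΔT = 3.56/(1−0.3301) = 5.3142 °C.
Without ice-albedo: g' = 0.2311, ΔT' = 3.56/(1−0.2311) = 4.6300 °C.
Change = 4.6300 − 5.3142 = -0.68 °C.

-0.68 °C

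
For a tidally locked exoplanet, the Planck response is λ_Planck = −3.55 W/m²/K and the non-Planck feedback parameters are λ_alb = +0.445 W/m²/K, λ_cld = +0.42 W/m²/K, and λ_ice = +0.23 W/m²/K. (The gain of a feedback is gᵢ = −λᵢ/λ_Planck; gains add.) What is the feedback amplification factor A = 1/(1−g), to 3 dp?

Convert to gains: g_alb = 0.445/3.55 = 0.1254; g_cld = 0.42/3.55 = 0.1183; g_ice = 0.23/3.55 = 0.06479.
Total gain g = 0.30849.
A = 1/(1 − 0.30849) = 1.446.

1.446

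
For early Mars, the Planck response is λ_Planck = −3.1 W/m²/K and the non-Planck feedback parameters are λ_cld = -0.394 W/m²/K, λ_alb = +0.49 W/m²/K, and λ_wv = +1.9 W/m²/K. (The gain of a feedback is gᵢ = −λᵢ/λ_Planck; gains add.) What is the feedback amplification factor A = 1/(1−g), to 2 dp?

Convert to gains: g_cld = -0.394/3.1 = -0.1271; g_alb = 0.49/3.1 = 0.1581; g_wv = 1.9/3.1 = 0.6129.
Total gain g = 0.6439.
A = 1/(1 − 0.6439) = 2.81.

2.81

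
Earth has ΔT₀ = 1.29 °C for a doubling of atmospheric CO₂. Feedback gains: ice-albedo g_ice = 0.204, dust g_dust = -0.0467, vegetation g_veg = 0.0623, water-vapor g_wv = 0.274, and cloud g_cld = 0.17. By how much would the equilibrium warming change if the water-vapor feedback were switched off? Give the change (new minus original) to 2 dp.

-1.72 °C

Original: g = 0.6636, ΔT = 1.29/(1−0.6636) = 3.8347 °C.
Without water-vapor: g' = 0.3896, ΔT' = 1.29/(1−0.3896) = 2.1134 °C.
Change = 2.1134 − 3.8347 = -1.72 °C.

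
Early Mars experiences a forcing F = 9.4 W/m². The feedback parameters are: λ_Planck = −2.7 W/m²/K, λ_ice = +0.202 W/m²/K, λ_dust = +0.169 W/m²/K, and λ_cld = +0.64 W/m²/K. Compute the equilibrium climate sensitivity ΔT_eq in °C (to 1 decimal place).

5.6 °C

Net feedback parameter λ = (−2.7) + (+0.202) + (+0.169) + (+0.64) = -1.689 W/m²/K.
ΔT = −F/λ = −9.4/(-1.689) = 5.6 °C.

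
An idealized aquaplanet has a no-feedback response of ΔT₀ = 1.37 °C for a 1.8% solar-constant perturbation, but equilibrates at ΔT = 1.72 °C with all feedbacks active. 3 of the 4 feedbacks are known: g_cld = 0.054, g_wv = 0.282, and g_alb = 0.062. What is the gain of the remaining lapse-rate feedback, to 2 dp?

-0.19

Amplification A = ΔT/ΔT₀ = 1.72/1.37 = 1.255.
Total gain g = 1 − 1/A = 1 − 1/1.255 = 0.2032.
Known gains sum to 0.054 + 0.282 + 0.062 = 0.398.
g_lr = 0.2032 − 0.398 = -0.19.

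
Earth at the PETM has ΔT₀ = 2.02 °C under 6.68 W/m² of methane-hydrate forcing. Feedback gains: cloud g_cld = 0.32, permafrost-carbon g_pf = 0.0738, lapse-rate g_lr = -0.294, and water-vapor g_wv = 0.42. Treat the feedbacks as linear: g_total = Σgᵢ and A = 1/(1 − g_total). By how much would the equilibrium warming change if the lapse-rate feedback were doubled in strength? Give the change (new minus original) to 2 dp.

Original: g = 0.5198, ΔT = 2.02/(1−0.5198) = 4.2066 °C.
With doubled lapse-rate: g' = 0.2258, ΔT' = 2.02/(1−0.2258) = 2.6091 °C.
Change = 2.6091 − 4.2066 = -1.60 °C.

-1.60 °C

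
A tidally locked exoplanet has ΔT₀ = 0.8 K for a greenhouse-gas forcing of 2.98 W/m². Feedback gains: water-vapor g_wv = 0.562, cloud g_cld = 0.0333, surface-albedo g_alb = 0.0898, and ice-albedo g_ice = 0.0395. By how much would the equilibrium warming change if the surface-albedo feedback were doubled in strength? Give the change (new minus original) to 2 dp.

1.41 K

Original: g = 0.7246, ΔT = 0.8/(1−0.7246) = 2.9049 K.
With doubled surface-albedo: g' = 0.8144, ΔT' = 0.8/(1−0.8144) = 4.3103 K.
Change = 4.3103 − 2.9049 = 1.41 K.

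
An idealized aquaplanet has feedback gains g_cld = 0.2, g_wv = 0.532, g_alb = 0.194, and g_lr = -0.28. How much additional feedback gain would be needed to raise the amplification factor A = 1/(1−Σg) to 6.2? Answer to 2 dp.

Current total gain = 0.646.
Target gain for A = 6.2: g* = 1 − 1/6.2 = 0.8387.
Additional gain needed = 0.8387 − 0.646 = 0.19.

0.19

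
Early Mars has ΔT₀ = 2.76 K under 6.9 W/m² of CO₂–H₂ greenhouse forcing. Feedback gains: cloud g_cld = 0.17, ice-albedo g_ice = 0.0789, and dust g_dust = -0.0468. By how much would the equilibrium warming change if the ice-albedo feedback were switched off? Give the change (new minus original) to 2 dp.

-0.31 K

Original: g = 0.2021, ΔT = 2.76/(1−0.2021) = 3.4591 K.
Without ice-albedo: g' = 0.1232, ΔT' = 2.76/(1−0.1232) = 3.1478 K.
Change = 3.1478 − 3.4591 = -0.31 K.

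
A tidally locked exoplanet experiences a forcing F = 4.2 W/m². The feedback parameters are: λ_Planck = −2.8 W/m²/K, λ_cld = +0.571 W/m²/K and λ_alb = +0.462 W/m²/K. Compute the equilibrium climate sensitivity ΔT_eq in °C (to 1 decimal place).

2.4 °C

Net feedback parameter λ = (−2.8) + (+0.571) + (+0.462) = -1.767 W/m²/K.
ΔT = −F/λ = −4.2/(-1.767) = 2.4 °C.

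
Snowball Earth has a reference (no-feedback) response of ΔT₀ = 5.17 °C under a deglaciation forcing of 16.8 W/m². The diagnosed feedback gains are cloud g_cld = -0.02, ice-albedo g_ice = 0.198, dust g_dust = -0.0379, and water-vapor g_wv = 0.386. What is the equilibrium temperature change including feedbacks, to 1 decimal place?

Total gain g = -0.02 + 0.198 − 0.0379 + 0.386 = 0.5261.
Amplification A = 1/(1 − 0.5261) = 2.11.
ΔT = 5.17 × 2.11 = 10.9 °C.

10.9 °C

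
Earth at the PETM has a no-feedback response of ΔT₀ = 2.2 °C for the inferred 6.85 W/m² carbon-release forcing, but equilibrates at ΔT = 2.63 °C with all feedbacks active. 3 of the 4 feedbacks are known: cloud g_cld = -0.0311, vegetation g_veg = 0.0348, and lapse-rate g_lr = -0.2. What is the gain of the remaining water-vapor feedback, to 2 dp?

Amplification A = ΔT/ΔT₀ = 2.63/2.2 = 1.195.
Total gain g = 1 − 1/A = 1 − 1/1.195 = 0.1632.
Known gains sum to -0.0311 + 0.0348 − 0.2 = -0.1963.
g_wv = 0.1632 + 0.1963 = 0.36.

0.36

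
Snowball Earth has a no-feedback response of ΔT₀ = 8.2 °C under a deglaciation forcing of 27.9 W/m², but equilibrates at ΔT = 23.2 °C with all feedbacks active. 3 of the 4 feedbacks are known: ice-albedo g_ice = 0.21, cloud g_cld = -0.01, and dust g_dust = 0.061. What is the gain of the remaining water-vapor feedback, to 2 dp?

Amplification A = ΔT/ΔT₀ = 23.2/8.2 = 2.829.
Total gain g = 1 − 1/A = 1 − 1/2.829 = 0.6465.
Known gains sum to 0.21 − 0.01 + 0.061 = 0.261.
g_wv = 0.6465 − 0.261 = 0.39.

0.39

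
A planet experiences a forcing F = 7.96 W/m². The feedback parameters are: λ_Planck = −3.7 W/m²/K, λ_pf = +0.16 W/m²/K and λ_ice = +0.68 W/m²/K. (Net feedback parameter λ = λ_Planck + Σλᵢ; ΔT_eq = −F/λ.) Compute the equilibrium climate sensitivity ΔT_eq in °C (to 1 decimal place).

2.8 °C

Net feedback parameter λ = (−3.7) + (+0.16) + (+0.68) = -2.86 W/m²/K.
ΔT = −F/λ = −7.96/(-2.86) = 2.8 °C.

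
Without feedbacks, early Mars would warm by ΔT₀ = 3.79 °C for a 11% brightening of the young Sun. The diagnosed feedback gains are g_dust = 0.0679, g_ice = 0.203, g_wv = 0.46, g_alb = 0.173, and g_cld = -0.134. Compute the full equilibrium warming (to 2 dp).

16.47 °C

Total gain g = 0.0679 + 0.203 + 0.46 + 0.173 − 0.134 = 0.7699.
Amplification A = 1/(1 − 0.7699) = 4.346.
ΔT = 3.79 × 4.346 = 16.47 °C.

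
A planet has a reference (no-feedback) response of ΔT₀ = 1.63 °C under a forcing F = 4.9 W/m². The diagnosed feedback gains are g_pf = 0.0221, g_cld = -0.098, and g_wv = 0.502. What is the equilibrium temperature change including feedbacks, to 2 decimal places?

Total gain g = 0.0221 − 0.098 + 0.502 = 0.4261.
Amplification A = 1/(1 − 0.4261) = 1.742.
ΔT = 1.63 × 1.742 = 2.84 °C.

2.84 °C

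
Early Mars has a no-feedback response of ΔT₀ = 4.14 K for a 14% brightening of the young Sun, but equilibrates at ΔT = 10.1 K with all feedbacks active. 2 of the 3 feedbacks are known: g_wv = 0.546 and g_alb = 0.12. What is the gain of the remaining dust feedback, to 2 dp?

Amplification A = ΔT/ΔT₀ = 10.1/4.14 = 2.44.
Total gain g = 1 − 1/A = 1 − 1/2.44 = 0.5902.
Known gains sum to 0.546 + 0.12 = 0.666.
g_dust = 0.5902 − 0.666 = -0.08.

-0.08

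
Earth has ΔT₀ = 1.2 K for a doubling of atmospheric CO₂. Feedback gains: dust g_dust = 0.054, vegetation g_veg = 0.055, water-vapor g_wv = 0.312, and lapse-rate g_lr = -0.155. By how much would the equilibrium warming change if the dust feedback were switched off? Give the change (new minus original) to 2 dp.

-0.11 K

Original: g = 0.266, ΔT = 1.2/(1−0.266) = 1.6349 K.
Without dust: g' = 0.212, ΔT' = 1.2/(1−0.212) = 1.5228 K.
Change = 1.5228 − 1.6349 = -0.11 K.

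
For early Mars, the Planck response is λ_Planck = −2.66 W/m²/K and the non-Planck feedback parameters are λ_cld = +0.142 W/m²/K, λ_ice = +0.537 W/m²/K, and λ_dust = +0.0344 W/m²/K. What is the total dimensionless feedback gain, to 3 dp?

0.268

Convert to gains: g_cld = 0.142/2.66 = 0.05338; g_ice = 0.537/2.66 = 0.2019; g_dust = 0.0344/2.66 = 0.01293.
Total gain g = 0.26821.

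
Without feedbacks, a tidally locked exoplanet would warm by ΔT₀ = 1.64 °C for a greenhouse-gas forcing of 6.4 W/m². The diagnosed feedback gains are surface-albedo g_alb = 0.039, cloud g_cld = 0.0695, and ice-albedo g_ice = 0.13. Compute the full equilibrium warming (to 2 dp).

Total gain g = 0.039 + 0.0695 + 0.13 = 0.2385.
Amplification A = 1/(1 − 0.2385) = 1.313.
ΔT = 1.64 × 1.313 = 2.15 °C.

2.15 °C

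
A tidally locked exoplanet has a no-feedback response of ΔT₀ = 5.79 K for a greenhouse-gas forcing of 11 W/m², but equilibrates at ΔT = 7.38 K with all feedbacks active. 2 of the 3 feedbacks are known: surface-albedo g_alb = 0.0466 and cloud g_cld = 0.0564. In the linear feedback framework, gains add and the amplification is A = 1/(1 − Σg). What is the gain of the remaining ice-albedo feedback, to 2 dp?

0.11

Amplification A = ΔT/ΔT₀ = 7.38/5.79 = 1.275.
Total gain g = 1 − 1/A = 1 − 1/1.275 = 0.2157.
Known gains sum to 0.0466 + 0.0564 = 0.103.
g_ice = 0.2157 − 0.103 = 0.11.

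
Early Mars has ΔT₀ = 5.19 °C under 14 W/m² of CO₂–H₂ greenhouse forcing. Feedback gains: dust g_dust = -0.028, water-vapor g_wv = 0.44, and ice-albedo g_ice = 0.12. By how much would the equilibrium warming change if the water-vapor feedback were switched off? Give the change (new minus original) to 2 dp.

-5.37 °C

Original: g = 0.532, ΔT = 5.19/(1−0.532) = 11.0897 °C.
Without water-vapor: g' = 0.092, ΔT' = 5.19/(1−0.092) = 5.7159 °C.
Change = 5.7159 − 11.0897 = -5.37 °C.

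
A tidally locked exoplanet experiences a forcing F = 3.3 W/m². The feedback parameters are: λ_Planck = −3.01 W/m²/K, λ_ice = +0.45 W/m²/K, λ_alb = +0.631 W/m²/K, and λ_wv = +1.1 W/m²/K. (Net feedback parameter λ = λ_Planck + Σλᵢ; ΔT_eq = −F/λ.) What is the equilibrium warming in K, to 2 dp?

Net feedback parameter λ = (−3.01) + (+0.45) + (+0.631) + (+1.1) = -0.829 W/m²/K.
ΔT = −F/λ = −3.3/(-0.829) = 3.98 K.

3.98 K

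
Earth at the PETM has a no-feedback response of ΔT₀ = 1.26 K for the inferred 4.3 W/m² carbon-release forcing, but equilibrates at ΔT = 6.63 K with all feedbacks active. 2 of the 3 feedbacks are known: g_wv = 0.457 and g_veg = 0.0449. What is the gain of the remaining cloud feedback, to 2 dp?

0.31

Amplification A = ΔT/ΔT₀ = 6.63/1.26 = 5.262.
Total gain g = 1 − 1/A = 1 − 1/5.262 = 0.81.
Known gains sum to 0.457 + 0.0449 = 0.5019.
g_cld = 0.81 − 0.5019 = 0.31.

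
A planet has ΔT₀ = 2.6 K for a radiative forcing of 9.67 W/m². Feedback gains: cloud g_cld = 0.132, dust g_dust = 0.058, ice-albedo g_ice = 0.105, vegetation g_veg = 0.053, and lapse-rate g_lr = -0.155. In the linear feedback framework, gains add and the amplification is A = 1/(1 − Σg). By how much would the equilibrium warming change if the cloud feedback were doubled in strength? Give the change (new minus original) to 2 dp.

Original: g = 0.193, ΔT = 2.6/(1−0.193) = 3.2218 K.
With doubled cloud: g' = 0.325, ΔT' = 2.6/(1−0.325) = 3.8519 K.
Change = 3.8519 − 3.2218 = 0.63 K.

0.63 K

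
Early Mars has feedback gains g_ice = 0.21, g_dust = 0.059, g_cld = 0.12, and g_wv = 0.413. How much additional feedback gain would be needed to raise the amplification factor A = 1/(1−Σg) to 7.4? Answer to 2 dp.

0.06

Current total gain = 0.802.
Target gain for A = 7.4: g* = 1 − 1/7.4 = 0.8649.
Additional gain needed = 0.8649 − 0.802 = 0.06.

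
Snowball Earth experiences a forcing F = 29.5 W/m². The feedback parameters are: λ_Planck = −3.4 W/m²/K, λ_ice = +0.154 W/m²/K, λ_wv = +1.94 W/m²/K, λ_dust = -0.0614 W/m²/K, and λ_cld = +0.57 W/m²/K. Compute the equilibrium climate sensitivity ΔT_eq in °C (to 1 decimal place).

37.0 °C

Net feedback parameter λ = (−3.4) + (+0.154) + (+1.94) + (-0.0614) + (+0.57) = -0.7974 W/m²/K.
ΔT = −F/λ = −29.5/(-0.7974) = 37.0 °C.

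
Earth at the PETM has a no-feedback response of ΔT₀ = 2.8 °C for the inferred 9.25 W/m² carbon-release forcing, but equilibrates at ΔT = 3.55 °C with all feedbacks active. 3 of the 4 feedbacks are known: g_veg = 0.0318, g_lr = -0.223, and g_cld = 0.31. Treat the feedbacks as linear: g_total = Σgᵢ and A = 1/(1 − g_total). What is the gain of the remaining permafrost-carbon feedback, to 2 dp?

Amplification A = ΔT/ΔT₀ = 3.55/2.8 = 1.268.
Total gain g = 1 − 1/A = 1 − 1/1.268 = 0.2114.
Known gains sum to 0.0318 − 0.223 + 0.31 = 0.1188.
g_pf = 0.2114 − 0.1188 = 0.09.

0.09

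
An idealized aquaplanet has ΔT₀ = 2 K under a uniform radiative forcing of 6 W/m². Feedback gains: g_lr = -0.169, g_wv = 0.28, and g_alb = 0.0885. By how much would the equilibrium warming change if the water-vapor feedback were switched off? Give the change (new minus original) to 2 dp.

Original: g = 0.1995, ΔT = 2/(1−0.1995) = 2.4984 K.
Without water-vapor: g' = -0.0805, ΔT' = 2/(1+0.0805) = 1.8510 K.
Change = 1.8510 − 2.4984 = -0.65 K.

-0.65 K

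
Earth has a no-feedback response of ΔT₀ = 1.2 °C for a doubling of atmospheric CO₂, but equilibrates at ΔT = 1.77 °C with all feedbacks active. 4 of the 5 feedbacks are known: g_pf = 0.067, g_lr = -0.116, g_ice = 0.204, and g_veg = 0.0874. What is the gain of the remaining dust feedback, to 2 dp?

0.08

Amplification A = ΔT/ΔT₀ = 1.77/1.2 = 1.475.
Total gain g = 1 − 1/A = 1 − 1/1.475 = 0.322.
Known gains sum to 0.067 − 0.116 + 0.204 + 0.0874 = 0.2424.
g_dust = 0.322 − 0.2424 = 0.08.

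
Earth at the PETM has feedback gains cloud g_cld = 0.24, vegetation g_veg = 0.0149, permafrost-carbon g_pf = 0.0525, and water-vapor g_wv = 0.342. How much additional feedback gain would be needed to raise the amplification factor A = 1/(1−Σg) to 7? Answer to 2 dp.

0.21

Current total gain = 0.6494.
Target gain for A = 7: g* = 1 − 1/7 = 0.8571.
Additional gain needed = 0.8571 − 0.6494 = 0.21.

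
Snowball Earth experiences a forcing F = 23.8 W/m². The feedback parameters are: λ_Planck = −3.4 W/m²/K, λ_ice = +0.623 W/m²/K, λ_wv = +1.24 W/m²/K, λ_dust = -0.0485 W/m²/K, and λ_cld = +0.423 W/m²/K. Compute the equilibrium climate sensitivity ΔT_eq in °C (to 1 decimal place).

Net feedback parameter λ = (−3.4) + (+0.623) + (+1.24) + (-0.0485) + (+0.423) = -1.1625 W/m²/K.
ΔT = −F/λ = −23.8/(-1.1625) = 20.5 °C.

20.5 °C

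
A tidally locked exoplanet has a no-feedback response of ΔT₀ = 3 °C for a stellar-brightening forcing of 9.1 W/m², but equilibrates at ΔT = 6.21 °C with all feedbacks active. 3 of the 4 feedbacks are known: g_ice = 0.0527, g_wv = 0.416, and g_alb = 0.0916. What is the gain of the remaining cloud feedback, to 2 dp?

Amplification A = ΔT/ΔT₀ = 6.21/3 = 2.07.
Total gain g = 1 − 1/A = 1 − 1/2.07 = 0.5169.
Known gains sum to 0.0527 + 0.416 + 0.0916 = 0.5603.
g_cld = 0.5169 − 0.5603 = -0.04.

-0.04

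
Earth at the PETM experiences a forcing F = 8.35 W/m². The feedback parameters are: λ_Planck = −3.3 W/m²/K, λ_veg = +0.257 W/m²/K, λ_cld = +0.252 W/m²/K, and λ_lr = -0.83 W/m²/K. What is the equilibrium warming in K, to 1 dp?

Net feedback parameter λ = (−3.3) + (+0.257) + (+0.252) + (-0.83) = -3.621 W/m²/K.
ΔT = −F/λ = −8.35/(-3.621) = 2.3 K.

2.3 K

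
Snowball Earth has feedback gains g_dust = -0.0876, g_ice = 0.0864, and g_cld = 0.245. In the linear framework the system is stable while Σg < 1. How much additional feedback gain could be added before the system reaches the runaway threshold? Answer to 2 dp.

0.76

Current total gain = -0.0876 + 0.0864 + 0.245 = 0.2438.
Margin to runaway = 1 − 0.2438 = 0.76.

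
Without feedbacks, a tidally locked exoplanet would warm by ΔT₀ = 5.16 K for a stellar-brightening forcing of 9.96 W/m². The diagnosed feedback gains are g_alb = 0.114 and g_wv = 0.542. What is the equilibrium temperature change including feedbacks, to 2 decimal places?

15.00 K

Total gain g = 0.114 + 0.542 = 0.656.
Amplification A = 1/(1 − 0.656) = 2.907.
ΔT = 5.16 × 2.907 = 15.00 K.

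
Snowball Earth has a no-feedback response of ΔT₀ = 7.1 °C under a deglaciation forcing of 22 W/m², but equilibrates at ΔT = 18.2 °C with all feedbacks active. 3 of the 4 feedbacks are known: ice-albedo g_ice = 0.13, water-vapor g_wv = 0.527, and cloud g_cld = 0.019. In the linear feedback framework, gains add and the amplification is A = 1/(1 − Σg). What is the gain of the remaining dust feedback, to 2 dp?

-0.07

Amplification A = ΔT/ΔT₀ = 18.2/7.1 = 2.563.
Total gain g = 1 − 1/A = 1 − 1/2.563 = 0.6098.
Known gains sum to 0.13 + 0.527 + 0.019 = 0.676.
g_dust = 0.6098 − 0.676 = -0.07.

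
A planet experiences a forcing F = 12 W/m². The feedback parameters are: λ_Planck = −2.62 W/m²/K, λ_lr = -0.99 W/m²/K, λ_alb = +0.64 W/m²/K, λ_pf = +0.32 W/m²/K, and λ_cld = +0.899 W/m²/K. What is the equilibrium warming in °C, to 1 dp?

Net feedback parameter λ = (−2.62) + (-0.99) + (+0.64) + (+0.32) + (+0.899) = -1.751 W/m²/K.
ΔT = −F/λ = −12/(-1.751) = 6.9 °C.

6.9 °C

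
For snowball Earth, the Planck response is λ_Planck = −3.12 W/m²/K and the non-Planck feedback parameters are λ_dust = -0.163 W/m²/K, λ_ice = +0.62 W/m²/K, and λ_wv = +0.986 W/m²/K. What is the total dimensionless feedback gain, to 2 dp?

0.46

Convert to gains: g_dust = -0.163/3.12 = -0.05224; g_ice = 0.62/3.12 = 0.1987; g_wv = 0.986/3.12 = 0.316.
Total gain g = 0.46246.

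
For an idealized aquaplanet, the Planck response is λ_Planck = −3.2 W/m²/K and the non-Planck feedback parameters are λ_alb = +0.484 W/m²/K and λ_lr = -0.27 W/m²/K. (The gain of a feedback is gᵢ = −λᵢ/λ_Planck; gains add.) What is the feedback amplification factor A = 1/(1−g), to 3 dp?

Convert to gains: g_alb = 0.484/3.2 = 0.1512; g_lr = -0.27/3.2 = -0.08438.
Total gain g = 0.06682.
A = 1/(1 − 0.06682) = 1.072.

1.072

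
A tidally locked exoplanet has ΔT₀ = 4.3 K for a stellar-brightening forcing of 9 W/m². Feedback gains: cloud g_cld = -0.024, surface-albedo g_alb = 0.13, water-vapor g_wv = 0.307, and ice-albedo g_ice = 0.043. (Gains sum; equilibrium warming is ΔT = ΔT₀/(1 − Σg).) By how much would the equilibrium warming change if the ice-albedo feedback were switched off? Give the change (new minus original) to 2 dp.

Original: g = 0.456, ΔT = 4.3/(1−0.456) = 7.9044 K.
Without ice-albedo: g' = 0.413, ΔT' = 4.3/(1−0.413) = 7.3254 K.
Change = 7.3254 − 7.9044 = -0.58 K.

-0.58 K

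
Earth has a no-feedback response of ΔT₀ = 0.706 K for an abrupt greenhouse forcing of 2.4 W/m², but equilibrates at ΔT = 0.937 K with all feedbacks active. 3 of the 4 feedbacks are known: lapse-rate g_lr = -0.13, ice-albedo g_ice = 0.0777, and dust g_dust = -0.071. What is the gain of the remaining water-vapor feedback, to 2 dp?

0.37

Amplification A = ΔT/ΔT₀ = 0.937/0.706 = 1.327.
Total gain g = 1 − 1/A = 1 − 1/1.327 = 0.2464.
Known gains sum to -0.13 + 0.0777 − 0.071 = -0.1233.
g_wv = 0.2464 + 0.1233 = 0.37.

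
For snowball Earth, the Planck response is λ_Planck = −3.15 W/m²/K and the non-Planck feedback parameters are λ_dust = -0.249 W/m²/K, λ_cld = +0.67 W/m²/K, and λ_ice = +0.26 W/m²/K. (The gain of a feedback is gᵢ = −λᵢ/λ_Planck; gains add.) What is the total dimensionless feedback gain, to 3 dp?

0.216

Convert to gains: g_dust = -0.249/3.15 = -0.07905; g_cld = 0.67/3.15 = 0.2127; g_ice = 0.26/3.15 = 0.08254.
Total gain g = 0.21619.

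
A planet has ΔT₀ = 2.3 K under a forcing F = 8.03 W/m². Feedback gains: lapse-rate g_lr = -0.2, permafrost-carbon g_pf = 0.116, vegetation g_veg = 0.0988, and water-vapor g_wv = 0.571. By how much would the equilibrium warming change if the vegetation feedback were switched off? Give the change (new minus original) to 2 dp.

-1.07 K

Original: g = 0.5858, ΔT = 2.3/(1−0.5858) = 5.5529 K.
Without vegetation: g' = 0.487, ΔT' = 2.3/(1−0.487) = 4.4834 K.
Change = 4.4834 − 5.5529 = -1.07 K.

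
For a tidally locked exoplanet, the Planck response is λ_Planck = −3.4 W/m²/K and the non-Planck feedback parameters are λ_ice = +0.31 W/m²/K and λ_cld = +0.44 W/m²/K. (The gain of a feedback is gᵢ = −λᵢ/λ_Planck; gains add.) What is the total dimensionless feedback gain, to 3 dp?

0.221

Convert to gains: g_ice = 0.31/3.4 = 0.09118; g_cld = 0.44/3.4 = 0.1294.
Total gain g = 0.22058.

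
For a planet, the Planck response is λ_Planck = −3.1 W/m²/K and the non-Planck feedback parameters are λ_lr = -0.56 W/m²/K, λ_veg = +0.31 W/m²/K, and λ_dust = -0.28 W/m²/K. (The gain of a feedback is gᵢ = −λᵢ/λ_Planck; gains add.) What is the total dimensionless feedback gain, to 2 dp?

Convert to gains: g_lr = -0.56/3.1 = -0.1806; g_veg = 0.31/3.1 = 0.1; g_dust = -0.28/3.1 = -0.09032.
Total gain g = -0.17092.

-0.17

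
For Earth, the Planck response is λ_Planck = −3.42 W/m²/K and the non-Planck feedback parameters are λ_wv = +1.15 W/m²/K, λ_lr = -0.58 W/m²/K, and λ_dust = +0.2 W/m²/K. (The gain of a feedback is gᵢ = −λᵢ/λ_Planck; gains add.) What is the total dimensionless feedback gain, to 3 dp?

Convert to gains: g_wv = 1.15/3.42 = 0.3363; g_lr = -0.58/3.42 = -0.1696; g_dust = 0.2/3.42 = 0.05848.
Total gain g = 0.22518.

0.225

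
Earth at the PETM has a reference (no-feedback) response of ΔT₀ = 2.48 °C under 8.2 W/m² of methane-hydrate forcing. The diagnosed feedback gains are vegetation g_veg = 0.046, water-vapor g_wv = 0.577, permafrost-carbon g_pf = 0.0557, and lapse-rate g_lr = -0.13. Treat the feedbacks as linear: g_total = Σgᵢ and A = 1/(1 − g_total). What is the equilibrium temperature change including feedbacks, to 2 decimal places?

Total gain g = 0.046 + 0.577 + 0.0557 − 0.13 = 0.5487.
Amplification A = 1/(1 − 0.5487) = 2.216.
ΔT = 2.48 × 2.216 = 5.50 °C.

5.50 °C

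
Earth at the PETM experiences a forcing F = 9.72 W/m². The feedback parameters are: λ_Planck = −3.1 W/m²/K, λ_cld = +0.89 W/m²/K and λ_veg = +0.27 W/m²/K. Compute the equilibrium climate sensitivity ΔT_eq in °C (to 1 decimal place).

Net feedback parameter λ = (−3.1) + (+0.89) + (+0.27) = -1.94 W/m²/K.
ΔT = −F/λ = −9.72/(-1.94) = 5.0 °C.

5.0 °C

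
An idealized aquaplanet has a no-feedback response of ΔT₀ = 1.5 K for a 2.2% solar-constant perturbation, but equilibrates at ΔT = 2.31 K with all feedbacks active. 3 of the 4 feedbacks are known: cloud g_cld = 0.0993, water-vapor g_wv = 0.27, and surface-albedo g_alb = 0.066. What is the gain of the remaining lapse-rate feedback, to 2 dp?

-0.08

Amplification A = ΔT/ΔT₀ = 2.31/1.5 = 1.54.
Total gain g = 1 − 1/A = 1 − 1/1.54 = 0.3506.
Known gains sum to 0.0993 + 0.27 + 0.066 = 0.4353.
g_lr = 0.3506 − 0.4353 = -0.08.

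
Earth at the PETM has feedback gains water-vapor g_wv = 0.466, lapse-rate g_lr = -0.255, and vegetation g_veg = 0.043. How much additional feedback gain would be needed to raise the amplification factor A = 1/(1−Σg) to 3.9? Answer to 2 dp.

0.49

Current total gain = 0.254.
Target gain for A = 3.9: g* = 1 − 1/3.9 = 0.7436.
Additional gain needed = 0.7436 − 0.254 = 0.49.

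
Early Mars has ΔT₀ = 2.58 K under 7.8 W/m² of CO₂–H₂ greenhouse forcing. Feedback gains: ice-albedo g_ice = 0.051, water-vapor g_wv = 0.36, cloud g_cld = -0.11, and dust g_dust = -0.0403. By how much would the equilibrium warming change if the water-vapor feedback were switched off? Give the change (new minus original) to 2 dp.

-1.14 K

Original: g = 0.2607, ΔT = 2.58/(1−0.2607) = 3.4898 K.
Without water-vapor: g' = -0.0993, ΔT' = 2.58/(1+0.0993) = 2.3469 K.
Change = 2.3469 − 3.4898 = -1.14 K.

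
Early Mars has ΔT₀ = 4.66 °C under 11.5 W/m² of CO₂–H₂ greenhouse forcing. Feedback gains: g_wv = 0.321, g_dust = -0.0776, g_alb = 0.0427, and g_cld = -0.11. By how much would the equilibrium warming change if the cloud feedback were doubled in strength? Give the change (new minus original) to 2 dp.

Original: g = 0.1761, ΔT = 4.66/(1−0.1761) = 5.6560 °C.
With doubled cloud: g' = 0.0661, ΔT' = 4.66/(1−0.0661) = 4.9898 °C.
Change = 4.9898 − 5.6560 = -0.67 °C.

-0.67 °C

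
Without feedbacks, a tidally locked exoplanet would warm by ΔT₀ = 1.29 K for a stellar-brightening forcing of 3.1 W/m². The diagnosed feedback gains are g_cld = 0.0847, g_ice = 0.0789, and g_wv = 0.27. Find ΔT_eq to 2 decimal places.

Total gain g = 0.0847 + 0.0789 + 0.27 = 0.4336.
Amplification A = 1/(1 − 0.4336) = 1.766.
ΔT = 1.29 × 1.766 = 2.28 K.

2.28 K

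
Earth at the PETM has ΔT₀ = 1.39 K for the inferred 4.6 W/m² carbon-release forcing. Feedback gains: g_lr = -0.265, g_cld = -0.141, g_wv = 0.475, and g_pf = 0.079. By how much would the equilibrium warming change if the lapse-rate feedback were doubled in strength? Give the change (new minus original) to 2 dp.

Original: g = 0.148, ΔT = 1.39/(1−0.148) = 1.6315 K.
With doubled lapse-rate: g' = -0.117, ΔT' = 1.39/(1+0.117) = 1.2444 K.
Change = 1.2444 − 1.6315 = -0.39 K.

-0.39 K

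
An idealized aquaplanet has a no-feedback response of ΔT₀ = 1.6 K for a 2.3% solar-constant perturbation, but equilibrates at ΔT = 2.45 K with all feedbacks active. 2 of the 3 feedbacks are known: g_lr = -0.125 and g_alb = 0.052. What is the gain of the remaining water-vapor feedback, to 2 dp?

Amplification A = ΔT/ΔT₀ = 2.45/1.6 = 1.531.
Total gain g = 1 − 1/A = 1 − 1/1.531 = 0.3468.
Known gains sum to -0.125 + 0.052 = -0.073.
g_wv = 0.3468 + 0.073 = 0.42.

0.42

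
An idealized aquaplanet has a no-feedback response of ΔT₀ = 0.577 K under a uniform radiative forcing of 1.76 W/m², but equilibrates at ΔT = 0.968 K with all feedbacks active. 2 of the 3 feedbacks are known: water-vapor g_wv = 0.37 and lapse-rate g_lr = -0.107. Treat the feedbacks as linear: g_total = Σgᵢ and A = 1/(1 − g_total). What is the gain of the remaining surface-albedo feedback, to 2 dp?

Amplification A = ΔT/ΔT₀ = 0.968/0.577 = 1.678.
Total gain g = 1 − 1/A = 1 − 1/1.678 = 0.4041.
Known gains sum to 0.37 − 0.107 = 0.263.
g_alb = 0.4041 − 0.263 = 0.14.

0.14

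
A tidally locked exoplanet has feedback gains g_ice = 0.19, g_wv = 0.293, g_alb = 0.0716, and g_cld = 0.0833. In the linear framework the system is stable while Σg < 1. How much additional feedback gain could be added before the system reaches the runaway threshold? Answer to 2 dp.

0.36

Current total gain = 0.19 + 0.293 + 0.0716 + 0.0833 = 0.6379.
Margin to runaway = 1 − 0.6379 = 0.36.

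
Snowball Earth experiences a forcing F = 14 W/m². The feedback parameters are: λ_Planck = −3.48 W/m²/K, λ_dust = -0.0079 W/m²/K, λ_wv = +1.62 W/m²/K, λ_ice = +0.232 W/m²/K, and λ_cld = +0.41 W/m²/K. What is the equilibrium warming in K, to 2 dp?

11.42 K

Net feedback parameter λ = (−3.48) + (-0.0079) + (+1.62) + (+0.232) + (+0.41) = -1.2259 W/m²/K.
ΔT = −F/λ = −14/(-1.2259) = 11.42 K.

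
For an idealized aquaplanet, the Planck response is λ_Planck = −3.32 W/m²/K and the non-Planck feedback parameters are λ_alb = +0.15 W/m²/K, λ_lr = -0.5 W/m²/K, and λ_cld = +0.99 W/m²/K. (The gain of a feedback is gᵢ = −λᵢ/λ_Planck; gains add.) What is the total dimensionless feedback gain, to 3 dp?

Convert to gains: g_alb = 0.15/3.32 = 0.04518; g_lr = -0.5/3.32 = -0.1506; g_cld = 0.99/3.32 = 0.2982.
Total gain g = 0.19278.

0.193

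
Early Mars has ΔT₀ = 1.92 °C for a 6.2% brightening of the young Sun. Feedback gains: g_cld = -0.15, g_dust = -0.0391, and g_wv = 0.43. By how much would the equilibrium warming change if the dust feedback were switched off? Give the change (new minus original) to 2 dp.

Original: g = 0.2409, ΔT = 1.92/(1−0.2409) = 2.5293 °C.
Without dust: g' = 0.28, ΔT' = 1.92/(1−0.28) = 2.6667 °C.
Change = 2.6667 − 2.5293 = 0.14 °C.

0.14 °C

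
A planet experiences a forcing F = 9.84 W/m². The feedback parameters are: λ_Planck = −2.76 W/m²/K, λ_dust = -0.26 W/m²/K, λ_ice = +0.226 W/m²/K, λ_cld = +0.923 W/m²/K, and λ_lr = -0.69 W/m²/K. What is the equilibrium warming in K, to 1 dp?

Net feedback parameter λ = (−2.76) + (-0.26) + (+0.226) + (+0.923) + (-0.69) = -2.561 W/m²/K.
ΔT = −F/λ = −9.84/(-2.561) = 3.8 K.

3.8 K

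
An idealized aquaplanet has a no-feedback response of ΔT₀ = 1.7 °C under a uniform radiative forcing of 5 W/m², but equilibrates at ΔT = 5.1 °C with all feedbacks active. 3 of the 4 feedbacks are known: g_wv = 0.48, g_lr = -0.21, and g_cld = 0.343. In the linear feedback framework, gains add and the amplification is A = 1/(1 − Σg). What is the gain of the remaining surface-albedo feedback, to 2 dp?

0.05

Amplification A = ΔT/ΔT₀ = 5.1/1.7 = 3.
Total gain g = 1 − 1/A = 1 − 1/3 = 0.6667.
Known gains sum to 0.48 − 0.21 + 0.343 = 0.613.
g_alb = 0.6667 − 0.613 = 0.05.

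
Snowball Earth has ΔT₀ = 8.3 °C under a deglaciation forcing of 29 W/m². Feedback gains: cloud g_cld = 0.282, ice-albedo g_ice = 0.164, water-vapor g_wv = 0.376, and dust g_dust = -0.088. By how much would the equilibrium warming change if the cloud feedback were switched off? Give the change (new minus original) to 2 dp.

Original: g = 0.734, ΔT = 8.3/(1−0.734) = 31.2030 °C.
Without cloud: g' = 0.452, ΔT' = 8.3/(1−0.452) = 15.1460 °C.
Change = 15.1460 − 31.2030 = -16.06 °C.

-16.06 °C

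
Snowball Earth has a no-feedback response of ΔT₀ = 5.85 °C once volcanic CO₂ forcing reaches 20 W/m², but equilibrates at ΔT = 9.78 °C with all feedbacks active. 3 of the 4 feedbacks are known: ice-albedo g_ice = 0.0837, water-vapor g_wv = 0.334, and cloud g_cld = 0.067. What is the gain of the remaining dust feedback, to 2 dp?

-0.08

Amplification A = ΔT/ΔT₀ = 9.78/5.85 = 1.672.
Total gain g = 1 − 1/A = 1 − 1/1.672 = 0.4019.
Known gains sum to 0.0837 + 0.334 + 0.067 = 0.4847.
g_dust = 0.4019 − 0.4847 = -0.08.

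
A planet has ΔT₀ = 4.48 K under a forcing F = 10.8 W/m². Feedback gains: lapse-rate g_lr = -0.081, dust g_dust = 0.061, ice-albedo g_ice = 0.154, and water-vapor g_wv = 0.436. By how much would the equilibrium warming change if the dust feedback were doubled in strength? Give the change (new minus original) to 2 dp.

Original: g = 0.57, ΔT = 4.48/(1−0.57) = 10.4186 K.
With doubled dust: g' = 0.631, ΔT' = 4.48/(1−0.631) = 12.1409 K.
Change = 12.1409 − 10.4186 = 1.72 K.

1.72 K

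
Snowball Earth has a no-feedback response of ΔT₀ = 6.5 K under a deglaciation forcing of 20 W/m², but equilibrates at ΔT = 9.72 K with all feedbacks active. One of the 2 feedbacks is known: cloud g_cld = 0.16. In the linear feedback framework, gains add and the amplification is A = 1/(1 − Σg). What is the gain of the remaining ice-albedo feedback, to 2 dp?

0.17

Amplification A = ΔT/ΔT₀ = 9.72/6.5 = 1.495.
Total gain g = 1 − 1/A = 1 − 1/1.495 = 0.3311.
The known gain is 0.16.
g_ice = 0.3311 − 0.16 = 0.17.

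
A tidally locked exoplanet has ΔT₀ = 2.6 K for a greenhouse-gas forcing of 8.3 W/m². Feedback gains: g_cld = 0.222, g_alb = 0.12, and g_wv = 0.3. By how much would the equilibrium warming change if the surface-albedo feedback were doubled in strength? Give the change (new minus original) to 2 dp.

Original: g = 0.642, ΔT = 2.6/(1−0.642) = 7.2626 K.
With doubled surface-albedo: g' = 0.762, ΔT' = 2.6/(1−0.762) = 10.9244 K.
Change = 10.9244 − 7.2626 = 3.66 K.

3.66 K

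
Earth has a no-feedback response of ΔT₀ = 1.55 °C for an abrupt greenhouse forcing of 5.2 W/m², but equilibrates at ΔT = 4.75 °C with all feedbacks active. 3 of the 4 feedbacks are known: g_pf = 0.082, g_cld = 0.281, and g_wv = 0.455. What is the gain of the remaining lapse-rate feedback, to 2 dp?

-0.14

Amplification A = ΔT/ΔT₀ = 4.75/1.55 = 3.065.
Total gain g = 1 − 1/A = 1 − 1/3.065 = 0.6737.
Known gains sum to 0.082 + 0.281 + 0.455 = 0.818.
g_lr = 0.6737 − 0.818 = -0.14.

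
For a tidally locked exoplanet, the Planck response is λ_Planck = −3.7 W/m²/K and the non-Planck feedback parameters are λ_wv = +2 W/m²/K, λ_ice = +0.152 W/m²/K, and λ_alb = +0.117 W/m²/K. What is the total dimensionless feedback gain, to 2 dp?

0.61

Convert to gains: g_wv = 2/3.7 = 0.5405; g_ice = 0.152/3.7 = 0.04108; g_alb = 0.117/3.7 = 0.03162.
Total gain g = 0.6132.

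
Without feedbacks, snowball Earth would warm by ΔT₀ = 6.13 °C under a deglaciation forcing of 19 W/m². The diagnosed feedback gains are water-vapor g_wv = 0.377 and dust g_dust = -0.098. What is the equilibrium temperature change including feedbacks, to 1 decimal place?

Total gain g = 0.377 − 0.098 = 0.279.
Amplification A = 1/(1 − 0.279) = 1.387.
ΔT = 6.13 × 1.387 = 8.5 °C.

8.5 °C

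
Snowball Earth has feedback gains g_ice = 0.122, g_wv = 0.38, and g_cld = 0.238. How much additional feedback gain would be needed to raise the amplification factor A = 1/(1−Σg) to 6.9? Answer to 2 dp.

0.12

Current total gain = 0.74.
Target gain for A = 6.9: g* = 1 − 1/6.9 = 0.8551.
Additional gain needed = 0.8551 − 0.74 = 0.12.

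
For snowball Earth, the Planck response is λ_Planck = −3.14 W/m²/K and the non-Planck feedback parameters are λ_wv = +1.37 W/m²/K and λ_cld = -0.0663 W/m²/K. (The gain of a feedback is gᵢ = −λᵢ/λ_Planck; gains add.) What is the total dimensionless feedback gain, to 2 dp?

0.42

Convert to gains: g_wv = 1.37/3.14 = 0.4363; g_cld = -0.0663/3.14 = -0.02111.
Total gain g = 0.41519.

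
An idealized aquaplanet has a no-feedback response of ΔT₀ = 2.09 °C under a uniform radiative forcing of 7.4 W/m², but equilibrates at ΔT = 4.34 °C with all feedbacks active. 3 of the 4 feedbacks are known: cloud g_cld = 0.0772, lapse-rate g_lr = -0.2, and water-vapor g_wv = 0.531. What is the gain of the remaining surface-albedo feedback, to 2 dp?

Amplification A = ΔT/ΔT₀ = 4.34/2.09 = 2.077.
Total gain g = 1 − 1/A = 1 − 1/2.077 = 0.5185.
Known gains sum to 0.0772 − 0.2 + 0.531 = 0.4082.
g_alb = 0.5185 − 0.4082 = 0.11.

0.11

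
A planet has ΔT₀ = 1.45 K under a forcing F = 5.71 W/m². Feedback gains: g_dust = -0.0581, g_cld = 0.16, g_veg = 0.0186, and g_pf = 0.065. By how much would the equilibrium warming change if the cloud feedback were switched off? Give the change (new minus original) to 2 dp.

-0.29 K

Original: g = 0.1855, ΔT = 1.45/(1−0.1855) = 1.7802 K.
Without cloud: g' = 0.0255, ΔT' = 1.45/(1−0.0255) = 1.4879 K.
Change = 1.4879 − 1.7802 = -0.29 K.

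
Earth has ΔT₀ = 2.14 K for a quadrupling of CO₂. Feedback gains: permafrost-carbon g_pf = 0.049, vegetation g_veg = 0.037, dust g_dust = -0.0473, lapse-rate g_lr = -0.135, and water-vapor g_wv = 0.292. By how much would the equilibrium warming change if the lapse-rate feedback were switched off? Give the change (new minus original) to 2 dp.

0.54 K

Original: g = 0.1957, ΔT = 2.14/(1−0.1957) = 2.6607 K.
Without lapse-rate: g' = 0.3307, ΔT' = 2.14/(1−0.3307) = 3.1974 K.
Change = 3.1974 − 2.6607 = 0.54 K.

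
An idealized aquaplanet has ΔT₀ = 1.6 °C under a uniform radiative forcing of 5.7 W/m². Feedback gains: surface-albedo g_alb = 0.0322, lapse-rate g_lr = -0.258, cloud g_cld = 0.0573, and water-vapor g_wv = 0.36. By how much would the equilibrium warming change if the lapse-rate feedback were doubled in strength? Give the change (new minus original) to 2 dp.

-0.48 °C

Original: g = 0.1915, ΔT = 1.6/(1−0.1915) = 1.9790 °C.
With doubled lapse-rate: g' = -0.0665, ΔT' = 1.6/(1+0.0665) = 1.5002 °C.
Change = 1.5002 − 1.9790 = -0.48 °C.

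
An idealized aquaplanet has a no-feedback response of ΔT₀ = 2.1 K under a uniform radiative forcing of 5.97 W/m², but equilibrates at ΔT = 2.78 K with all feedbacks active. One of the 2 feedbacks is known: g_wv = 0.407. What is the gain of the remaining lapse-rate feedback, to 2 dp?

-0.16

Amplification A = ΔT/ΔT₀ = 2.78/2.1 = 1.324.
Total gain g = 1 − 1/A = 1 − 1/1.324 = 0.2447.
The known gain is 0.407.
g_lr = 0.2447 − 0.407 = -0.16.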